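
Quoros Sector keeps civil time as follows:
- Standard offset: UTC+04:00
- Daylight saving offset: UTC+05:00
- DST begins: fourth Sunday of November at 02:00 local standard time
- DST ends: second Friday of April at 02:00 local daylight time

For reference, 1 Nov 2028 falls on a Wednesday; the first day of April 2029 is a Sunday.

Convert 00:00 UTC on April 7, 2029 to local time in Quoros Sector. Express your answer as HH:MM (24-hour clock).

05:00

1 November 2028 is a Wednesday, so the first Sunday is November 5 and the fourth is November 26.
1 April 2029 is a Sunday, so the first Friday is April 6 and the second is April 13.
At the standard offset (UTC+04:00), 00:00 UTC + 4h = 04:00 Quoros Sector standard time.
The standard-time date in Quoros Sector, April 7, 2029, falls between 26 November 2028 and 13 April 2029, so daylight saving is in effect and Quoros Sector is at UTC+05:00.
00:00 UTC + 5h = 05:00 local.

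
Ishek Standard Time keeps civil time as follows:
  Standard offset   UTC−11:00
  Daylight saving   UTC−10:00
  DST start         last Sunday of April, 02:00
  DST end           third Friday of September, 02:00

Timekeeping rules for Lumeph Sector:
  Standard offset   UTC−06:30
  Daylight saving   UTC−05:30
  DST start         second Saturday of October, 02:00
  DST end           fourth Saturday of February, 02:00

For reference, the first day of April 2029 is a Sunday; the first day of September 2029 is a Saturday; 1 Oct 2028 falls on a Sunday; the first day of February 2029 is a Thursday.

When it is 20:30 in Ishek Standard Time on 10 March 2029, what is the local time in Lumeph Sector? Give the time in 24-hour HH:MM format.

01:00

1 April 2029 is a Sunday, so Sundays fall on 1, 8, 15, 22, 29; the last is April 29.
1 September 2029 is a Saturday, so the first Friday is September 7 and the third is September 21.
Daylight saving runs 29 April – 21 September; 10 March 2029 is outside that window, so Ishek Standard Time is on standard time at UTC−11:00.
20:30 Ishek Standard Time + 11h = 07:30 UTC (rolling into the next day, 11 March 2029).
1 October 2028 is a Sunday, so the first Saturday is October 7 and the second is October 14.
1 February 2029 is a Thursday, so the first Saturday is February 3 and the fourth is February 24.
At the standard offset (UTC−06:30), 07:30 UTC − 6h30m = 01:00 Lumeph Sector standard time.
The standard-time date in Lumeph Sector, 11 March 2029, does not fall between 14 October 2028 and 24 February 2029, so daylight saving is not in effect and Lumeph Sector is at UTC−06:30.
07:30 UTC − 6h30m = 01:00 Lumeph Sector.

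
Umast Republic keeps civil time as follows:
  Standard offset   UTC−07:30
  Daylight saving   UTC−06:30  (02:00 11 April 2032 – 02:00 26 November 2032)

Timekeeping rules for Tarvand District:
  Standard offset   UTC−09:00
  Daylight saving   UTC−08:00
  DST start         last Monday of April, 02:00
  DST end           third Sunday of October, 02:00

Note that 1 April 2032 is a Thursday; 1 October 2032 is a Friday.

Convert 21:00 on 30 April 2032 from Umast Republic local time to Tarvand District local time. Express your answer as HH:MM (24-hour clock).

30 April 2032 falls between 11 April and 26 November, so daylight saving is in effect and Umast Republic is at UTC−06:30.
21:00 Umast Republic + 6h30m = 03:30 UTC (rolling into the next day, 1 May 2032).
1 April 2032 is a Thursday, so Mondays fall on 5, 12, 19, 26; the last is April 26.
1 October 2032 is a Friday, so the first Sunday is October 3 and the third is October 17.
At the standard offset (UTC−09:00), 03:30 UTC − 9h = 18:30 Tarvand District standard time (rolling into the previous day, 30 April 2032).
The standard-time date in Tarvand District, 30 April 2032, lies within the daylight-saving period (26 April – 17 October), so Tarvand District is on daylight time, UTC−08:00.
03:30 UTC − 8h = 19:30 Tarvand District (rolling into the previous day, 30 April 2032).

19:30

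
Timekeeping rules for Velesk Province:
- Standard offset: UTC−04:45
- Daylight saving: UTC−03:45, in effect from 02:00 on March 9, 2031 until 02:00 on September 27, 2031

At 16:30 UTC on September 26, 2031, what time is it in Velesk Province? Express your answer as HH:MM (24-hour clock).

12:45

At the standard offset (UTC−04:45), 16:30 UTC − 4h45m = 11:45 Velesk Province standard time.
Daylight saving runs 9 March – 27 September; the standard-time date in Velesk Province, September 26, 2031, is inside that window, so Velesk Province is at UTC−03:45.
16:30 UTC − 3h45m = 12:45 local.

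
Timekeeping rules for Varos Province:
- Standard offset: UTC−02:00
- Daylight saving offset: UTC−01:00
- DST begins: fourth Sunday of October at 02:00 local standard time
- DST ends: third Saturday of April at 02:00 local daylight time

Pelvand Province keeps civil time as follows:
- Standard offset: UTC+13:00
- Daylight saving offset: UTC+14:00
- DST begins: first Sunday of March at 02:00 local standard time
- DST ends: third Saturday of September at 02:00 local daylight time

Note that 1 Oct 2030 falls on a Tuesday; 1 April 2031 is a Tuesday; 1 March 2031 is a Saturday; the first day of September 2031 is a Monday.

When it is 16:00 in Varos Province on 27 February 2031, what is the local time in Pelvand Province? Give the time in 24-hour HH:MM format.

1 October 2030 is a Tuesday, so the first Sunday is October 6 and the fourth is October 27.
1 April 2031 is a Tuesday, so the first Saturday is April 5 and the third is April 19.
Daylight saving runs 27 October 2030 – 19 April 2031; 27 February 2031 is inside that window, so Varos Province is at UTC−01:00.
16:00 Varos Province + 1h = 17:00 UTC.
1 March 2031 is a Saturday, so the first Sunday is March 2.
1 September 2031 is a Monday, so the first Saturday is September 6 and the third is September 20.
At the standard offset (UTC+13:00), 17:00 UTC + 13h = 06:00 Pelvand Province standard time (rolling into the next day, 28 February 2031).
Daylight saving runs 2 March – 20 September; the standard-time date in Pelvand Province, 28 February 2031, is outside that window, so Pelvand Province is on standard time at UTC+13:00.
17:00 UTC + 13h = 06:00 Pelvand Province (rolling into the next day, 28 February 2031).

06:00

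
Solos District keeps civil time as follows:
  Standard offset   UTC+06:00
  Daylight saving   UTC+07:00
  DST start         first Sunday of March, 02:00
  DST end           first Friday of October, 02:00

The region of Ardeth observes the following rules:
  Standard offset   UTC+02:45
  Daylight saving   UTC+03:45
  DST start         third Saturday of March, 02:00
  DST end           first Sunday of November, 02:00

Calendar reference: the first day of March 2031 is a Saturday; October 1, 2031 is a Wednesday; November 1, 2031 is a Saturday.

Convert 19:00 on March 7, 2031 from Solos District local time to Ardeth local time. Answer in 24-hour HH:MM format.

1 March 2031 is a Saturday, so the first Sunday is March 2.
1 October 2031 is a Wednesday, so the first Friday is October 3.
March 7, 2031 lies within the daylight-saving period (2 March – 3 October), so Solos District is on daylight time, UTC+07:00.
19:00 Solos District − 7h = 12:00 UTC.
1 March 2031 is a Saturday, so the first Saturday is March 1 and the third is March 15.
1 November 2031 is a Saturday, so the first Sunday is November 2.
At the standard offset (UTC+02:45), 12:00 UTC + 2h45m = 14:45 Ardeth standard time.
The standard-time date in Ardeth, March 7, 2031, does not fall between 15 March and 2 November, so daylight saving is not in effect and Ardeth is at UTC+02:45.
12:00 UTC + 2h45m = 14:45 Ardeth.

14:45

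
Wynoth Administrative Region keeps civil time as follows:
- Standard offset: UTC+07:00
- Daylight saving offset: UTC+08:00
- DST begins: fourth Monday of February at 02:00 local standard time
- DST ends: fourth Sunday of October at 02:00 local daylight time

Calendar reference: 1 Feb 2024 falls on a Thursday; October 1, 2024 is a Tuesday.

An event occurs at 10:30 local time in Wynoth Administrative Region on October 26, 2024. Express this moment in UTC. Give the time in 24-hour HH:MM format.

02:30

1 February 2024 is a Thursday, so the first Monday is February 5 and the fourth is February 26.
1 October 2024 is a Tuesday, so the first Sunday is October 6 and the fourth is October 27.
October 26, 2024 falls between 26 February and 27 October, so daylight saving is in effect and Wynoth Administrative Region is at UTC+08:00.
10:30 local − 8h = 02:30 UTC.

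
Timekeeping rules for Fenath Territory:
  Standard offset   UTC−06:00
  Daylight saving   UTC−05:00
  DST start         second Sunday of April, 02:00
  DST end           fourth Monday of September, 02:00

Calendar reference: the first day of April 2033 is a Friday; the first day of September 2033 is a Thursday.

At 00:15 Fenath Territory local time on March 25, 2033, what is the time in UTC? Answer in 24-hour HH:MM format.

06:15

1 April 2033 is a Friday, so the first Sunday is April 3 and the second is April 10.
1 September 2033 is a Thursday, so the first Monday is September 5 and the fourth is September 26.
March 25, 2033 does not fall between 10 April and 26 September, so daylight saving is not in effect and Fenath Territory is at UTC−06:00.
00:15 local + 6h = 06:15 UTC.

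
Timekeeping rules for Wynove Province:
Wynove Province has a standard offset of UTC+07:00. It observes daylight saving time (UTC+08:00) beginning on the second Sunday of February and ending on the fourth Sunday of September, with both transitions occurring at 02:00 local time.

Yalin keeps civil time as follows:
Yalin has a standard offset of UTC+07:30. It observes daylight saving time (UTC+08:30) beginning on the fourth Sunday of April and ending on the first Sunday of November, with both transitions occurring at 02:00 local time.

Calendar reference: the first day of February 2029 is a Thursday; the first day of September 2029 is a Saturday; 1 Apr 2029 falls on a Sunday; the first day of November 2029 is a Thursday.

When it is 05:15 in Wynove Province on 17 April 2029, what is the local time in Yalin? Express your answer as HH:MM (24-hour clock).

04:45

1 February 2029 is a Thursday, so the first Sunday is February 4 and the second is February 11.
1 September 2029 is a Saturday, so the first Sunday is September 2 and the fourth is September 23.
Daylight saving runs 11 February – 23 September; 17 April 2029 is inside that window, so Wynove Province is at UTC+08:00.
05:15 Wynove Province − 8h = 21:15 UTC (rolling into the previous day, 16 April 2029).
1 April 2029 is a Sunday, so the first Sunday is April 1 and the fourth is April 22.
1 November 2029 is a Thursday, so the first Sunday is November 4.
At the standard offset (UTC+07:30), 21:15 UTC + 7h30m = 04:45 Yalin standard time (rolling into the next day, 17 April 2029).
The standard-time date in Yalin, 17 April 2029, is outside the daylight-saving period (22 April – 4 November), so Yalin is on standard time, UTC+07:30.
21:15 UTC + 7h30m = 04:45 Yalin (rolling into the next day, 17 April 2029).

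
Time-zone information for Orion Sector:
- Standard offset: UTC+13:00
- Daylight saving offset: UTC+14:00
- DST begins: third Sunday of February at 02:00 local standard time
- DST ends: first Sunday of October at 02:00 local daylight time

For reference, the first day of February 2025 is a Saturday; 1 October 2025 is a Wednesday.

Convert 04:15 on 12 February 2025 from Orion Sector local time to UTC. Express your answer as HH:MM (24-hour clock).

15:15

1 February 2025 is a Saturday, so the first Sunday is February 2 and the third is February 16.
1 October 2025 is a Wednesday, so the first Sunday is October 5.
Daylight saving runs 16 February – 5 October; 12 February 2025 is outside that window, so Orion Sector is on standard time at UTC+13:00.
04:15 local − 13h = 15:15 UTC (rolling into the previous day, 11 February 2025).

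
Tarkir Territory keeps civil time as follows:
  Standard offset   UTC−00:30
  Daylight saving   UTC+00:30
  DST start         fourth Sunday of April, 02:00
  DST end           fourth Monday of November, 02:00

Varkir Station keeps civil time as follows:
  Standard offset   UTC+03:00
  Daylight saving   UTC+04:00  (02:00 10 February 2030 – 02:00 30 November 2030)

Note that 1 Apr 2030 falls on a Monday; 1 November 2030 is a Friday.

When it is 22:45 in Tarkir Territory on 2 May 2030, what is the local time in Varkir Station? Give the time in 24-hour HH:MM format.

1 April 2030 is a Monday, so the first Sunday is April 7 and the fourth is April 28.
1 November 2030 is a Friday, so the first Monday is November 4 and the fourth is November 25.
Daylight saving runs 28 April – 25 November; 2 May 2030 is inside that window, so Tarkir Territory is at UTC+00:30.
22:45 Tarkir Territory − 0h30m = 22:15 UTC.
At the standard offset (UTC+03:00), 22:15 UTC + 3h = 01:15 Varkir Station standard time (rolling into the next day, 3 May 2030).
The standard-time date in Varkir Station, 3 May 2030, falls between 10 February and 30 November, so daylight saving is in effect and Varkir Station is at UTC+04:00.
22:15 UTC + 4h = 02:15 Varkir Station (rolling into the next day, 3 May 2030).

02:15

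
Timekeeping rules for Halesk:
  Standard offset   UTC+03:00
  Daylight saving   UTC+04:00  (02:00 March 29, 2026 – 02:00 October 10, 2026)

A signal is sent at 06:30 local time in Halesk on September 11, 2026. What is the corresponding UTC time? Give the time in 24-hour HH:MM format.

02:30

September 11, 2026 falls between 29 March and 10 October, so daylight saving is in effect and Halesk is at UTC+04:00.
06:30 local − 4h = 02:30 UTC.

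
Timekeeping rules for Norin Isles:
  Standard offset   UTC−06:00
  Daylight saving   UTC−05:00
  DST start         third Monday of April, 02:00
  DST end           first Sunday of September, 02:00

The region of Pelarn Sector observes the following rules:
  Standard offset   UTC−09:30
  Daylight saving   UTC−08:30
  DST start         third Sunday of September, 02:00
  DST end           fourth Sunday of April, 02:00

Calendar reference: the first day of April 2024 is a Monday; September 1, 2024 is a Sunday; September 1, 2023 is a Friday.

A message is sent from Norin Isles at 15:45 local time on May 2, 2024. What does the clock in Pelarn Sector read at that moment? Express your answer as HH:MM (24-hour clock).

11:15

1 April 2024 is a Monday, so the first Monday is April 1 and the third is April 15.
1 September 2024 is a Sunday, so the first Sunday is September 1.
May 2, 2024 lies within the daylight-saving period (15 April – 1 September), so Norin Isles is on daylight time, UTC−05:00.
15:45 Norin Isles + 5h = 20:45 UTC.
1 September 2023 is a Friday, so the first Sunday is September 3 and the third is September 17.
1 April 2024 is a Monday, so the first Sunday is April 7 and the fourth is April 28.
At the standard offset (UTC−09:30), 20:45 UTC − 9h30m = 11:15 Pelarn Sector standard time.
Daylight saving runs 17 September 2023 – 28 April 2024; the standard-time date in Pelarn Sector, May 2, 2024, is outside that window, so Pelarn Sector is on standard time at UTC−09:30.
20:45 UTC − 9h30m = 11:15 Pelarn Sector.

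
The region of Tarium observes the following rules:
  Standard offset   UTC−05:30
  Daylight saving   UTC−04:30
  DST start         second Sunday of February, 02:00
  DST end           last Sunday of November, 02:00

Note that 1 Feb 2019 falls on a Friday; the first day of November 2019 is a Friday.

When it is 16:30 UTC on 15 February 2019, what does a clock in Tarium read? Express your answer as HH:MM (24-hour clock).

12:00

1 February 2019 is a Friday, so the first Sunday is February 3 and the second is February 10.
1 November 2019 is a Friday, so Sundays fall on 3, 10, 17, 24; the last is November 24.
At the standard offset (UTC−05:30), 16:30 UTC − 5h30m = 11:00 Tarium standard time.
Daylight saving runs 10 February – 24 November; the standard-time date in Tarium, 15 February 2019, is inside that window, so Tarium is at UTC−04:30.
16:30 UTC − 4h30m = 12:00 local.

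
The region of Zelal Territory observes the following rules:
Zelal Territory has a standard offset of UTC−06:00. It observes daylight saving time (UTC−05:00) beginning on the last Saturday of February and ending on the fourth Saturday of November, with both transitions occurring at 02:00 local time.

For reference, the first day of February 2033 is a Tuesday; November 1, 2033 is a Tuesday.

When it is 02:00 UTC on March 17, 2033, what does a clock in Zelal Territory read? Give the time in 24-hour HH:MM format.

21:00

1 February 2033 is a Tuesday, so Saturdays fall on 5, 12, 19, 26; the last is February 26.
1 November 2033 is a Tuesday, so the first Saturday is November 5 and the fourth is November 26.
At the standard offset (UTC−06:00), 02:00 UTC − 6h = 20:00 Zelal Territory standard time (rolling into the previous day, 16 March 2033).
The standard-time date in Zelal Territory, March 16, 2033, lies within the daylight-saving period (26 February – 26 November), so Zelal Territory is on daylight time, UTC−05:00.
02:00 UTC − 5h = 21:00 local (rolling into the previous day, 16 March 2033).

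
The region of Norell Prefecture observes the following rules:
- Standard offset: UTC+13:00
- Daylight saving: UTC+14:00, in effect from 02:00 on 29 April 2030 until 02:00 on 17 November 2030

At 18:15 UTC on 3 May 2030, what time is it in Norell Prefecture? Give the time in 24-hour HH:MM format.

08:15

At the standard offset (UTC+13:00), 18:15 UTC + 13h = 07:15 Norell Prefecture standard time (rolling into the next day, 4 May 2030).
The standard-time date in Norell Prefecture, 4 May 2030, lies within the daylight-saving period (29 April – 17 November), so Norell Prefecture is on daylight time, UTC+14:00.
18:15 UTC + 14h = 08:15 local (rolling into the next day, 4 May 2030).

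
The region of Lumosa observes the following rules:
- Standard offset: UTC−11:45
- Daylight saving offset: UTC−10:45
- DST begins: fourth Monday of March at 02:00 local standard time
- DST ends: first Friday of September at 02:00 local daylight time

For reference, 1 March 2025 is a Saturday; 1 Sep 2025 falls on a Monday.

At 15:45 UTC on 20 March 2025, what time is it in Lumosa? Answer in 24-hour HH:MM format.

04:00

1 March 2025 is a Saturday, so the first Monday is March 3 and the fourth is March 24.
1 September 2025 is a Monday, so the first Friday is September 5.
At the standard offset (UTC−11:45), 15:45 UTC − 11h45m = 04:00 Lumosa standard time.
The standard-time date in Lumosa, 20 March 2025, is outside the daylight-saving period (24 March – 5 September), so Lumosa is on standard time, UTC−11:45.
15:45 UTC − 11h45m = 04:00 local.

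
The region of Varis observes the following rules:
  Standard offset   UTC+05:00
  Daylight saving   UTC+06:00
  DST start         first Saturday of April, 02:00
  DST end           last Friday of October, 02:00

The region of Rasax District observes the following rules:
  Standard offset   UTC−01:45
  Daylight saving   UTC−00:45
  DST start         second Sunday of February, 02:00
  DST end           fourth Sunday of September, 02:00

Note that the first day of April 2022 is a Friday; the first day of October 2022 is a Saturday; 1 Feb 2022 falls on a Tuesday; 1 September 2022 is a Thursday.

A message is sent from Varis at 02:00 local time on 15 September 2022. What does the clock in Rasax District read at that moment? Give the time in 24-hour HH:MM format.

19:15

1 April 2022 is a Friday, so the first Saturday is April 2.
1 October 2022 is a Saturday, so Fridays fall on 7, 14, 21, 28; the last is October 28.
15 September 2022 lies within the daylight-saving period (2 April – 28 October), so Varis is on daylight time, UTC+06:00.
02:00 Varis − 6h = 20:00 UTC (rolling into the previous day, 14 September 2022).
1 February 2022 is a Tuesday, so the first Sunday is February 6 and the second is February 13.
1 September 2022 is a Thursday, so the first Sunday is September 4 and the fourth is September 25.
At the standard offset (UTC−01:45), 20:00 UTC − 1h45m = 18:15 Rasax District standard time.
Daylight saving runs 13 February – 25 September; the standard-time date in Rasax District, 14 September 2022, is inside that window, so Rasax District is at UTC−00:45.
20:00 UTC − 0h45m = 19:15 Rasax District.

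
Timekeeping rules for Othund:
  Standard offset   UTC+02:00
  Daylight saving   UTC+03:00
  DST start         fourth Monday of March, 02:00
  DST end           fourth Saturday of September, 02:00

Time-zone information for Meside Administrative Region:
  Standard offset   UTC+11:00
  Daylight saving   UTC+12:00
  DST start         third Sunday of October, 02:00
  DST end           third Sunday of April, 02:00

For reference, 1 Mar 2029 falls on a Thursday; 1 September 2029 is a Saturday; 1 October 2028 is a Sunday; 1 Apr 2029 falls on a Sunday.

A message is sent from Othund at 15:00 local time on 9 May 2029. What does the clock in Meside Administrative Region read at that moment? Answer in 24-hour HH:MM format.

1 March 2029 is a Thursday, so the first Monday is March 5 and the fourth is March 26.
1 September 2029 is a Saturday, so the first Saturday is September 1 and the fourth is September 22.
Daylight saving runs 26 March – 22 September; 9 May 2029 is inside that window, so Othund is at UTC+03:00.
15:00 Othund − 3h = 12:00 UTC.
1 October 2028 is a Sunday, so the first Sunday is October 1 and the third is October 15.
1 April 2029 is a Sunday, so the first Sunday is April 1 and the third is April 15.
At the standard offset (UTC+11:00), 12:00 UTC + 11h = 23:00 Meside Administrative Region standard time.
Daylight saving runs 15 October 2028 – 15 April 2029; the standard-time date in Meside Administrative Region, 9 May 2029, is outside that window, so Meside Administrative Region is on standard time at UTC+11:00.
12:00 UTC + 11h = 23:00 Meside Administrative Region.

23:00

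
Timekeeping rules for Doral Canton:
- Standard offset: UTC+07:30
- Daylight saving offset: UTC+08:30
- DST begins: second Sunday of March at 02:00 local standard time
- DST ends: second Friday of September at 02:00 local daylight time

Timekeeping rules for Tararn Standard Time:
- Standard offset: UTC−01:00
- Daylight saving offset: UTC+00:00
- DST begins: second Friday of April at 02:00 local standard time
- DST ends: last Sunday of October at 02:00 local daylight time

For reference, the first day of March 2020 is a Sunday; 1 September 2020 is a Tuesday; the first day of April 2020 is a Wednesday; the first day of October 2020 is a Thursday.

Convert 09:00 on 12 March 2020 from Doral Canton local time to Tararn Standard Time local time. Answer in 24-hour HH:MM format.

1 March 2020 is a Sunday, so the first Sunday is March 1 and the second is March 8.
1 September 2020 is a Tuesday, so the first Friday is September 4 and the second is September 11.
Daylight saving runs 8 March – 11 September; 12 March 2020 is inside that window, so Doral Canton is at UTC+08:30.
09:00 Doral Canton − 8h30m = 00:30 UTC.
1 April 2020 is a Wednesday, so the first Friday is April 3 and the second is April 10.
1 October 2020 is a Thursday, so Sundays fall on 4, 11, 18, 25; the last is October 25.
At the standard offset (UTC−01:00), 00:30 UTC − 1h = 23:30 Tararn Standard Time standard time (rolling into the previous day, 11 March 2020).
The standard-time date in Tararn Standard Time, 11 March 2020, is outside the daylight-saving period (10 April – 25 October), so Tararn Standard Time is on standard time, UTC−01:00.
00:30 UTC − 1h = 23:30 Tararn Standard Time (rolling into the previous day, 11 March 2020).

23:30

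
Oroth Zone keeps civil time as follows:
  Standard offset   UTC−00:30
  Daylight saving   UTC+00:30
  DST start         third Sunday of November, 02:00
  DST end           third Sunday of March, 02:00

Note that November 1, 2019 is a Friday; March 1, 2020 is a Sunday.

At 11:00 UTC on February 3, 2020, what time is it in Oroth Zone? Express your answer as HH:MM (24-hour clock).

11:30

1 November 2019 is a Friday, so the first Sunday is November 3 and the third is November 17.
1 March 2020 is a Sunday, so the first Sunday is March 1 and the third is March 15.
At the standard offset (UTC−00:30), 11:00 UTC − 0h30m = 10:30 Oroth Zone standard time.
Daylight saving runs 17 November 2019 – 15 March 2020; the standard-time date in Oroth Zone, February 3, 2020, is inside that window, so Oroth Zone is at UTC+00:30.
11:00 UTC + 0h30m = 11:30 local.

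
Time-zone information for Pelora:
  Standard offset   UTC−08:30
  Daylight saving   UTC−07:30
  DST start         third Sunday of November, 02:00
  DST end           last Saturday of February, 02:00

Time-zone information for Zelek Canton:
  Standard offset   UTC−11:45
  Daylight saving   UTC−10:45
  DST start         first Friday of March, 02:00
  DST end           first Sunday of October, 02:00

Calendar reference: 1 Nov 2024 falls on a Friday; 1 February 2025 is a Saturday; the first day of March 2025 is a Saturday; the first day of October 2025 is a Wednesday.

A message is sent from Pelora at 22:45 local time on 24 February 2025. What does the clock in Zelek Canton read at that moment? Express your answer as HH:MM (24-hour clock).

19:30

1 November 2024 is a Friday, so the first Sunday is November 3 and the third is November 17.
1 February 2025 is a Saturday, so Saturdays fall on 1, 8, 15, 22; the last is February 22.
24 February 2025 does not fall between 17 November 2024 and 22 February 2025, so daylight saving is not in effect and Pelora is at UTC−08:30.
22:45 Pelora + 8h30m = 07:15 UTC (rolling into the next day, 25 February 2025).
1 March 2025 is a Saturday, so the first Friday is March 7.
1 October 2025 is a Wednesday, so the first Sunday is October 5.
At the standard offset (UTC−11:45), 07:15 UTC − 11h45m = 19:30 Zelek Canton standard time (rolling into the previous day, 24 February 2025).
The standard-time date in Zelek Canton, 24 February 2025, is outside the daylight-saving period (7 March – 5 October), so Zelek Canton is on standard time, UTC−11:45.
07:15 UTC − 11h45m = 19:30 Zelek Canton (rolling into the previous day, 24 February 2025).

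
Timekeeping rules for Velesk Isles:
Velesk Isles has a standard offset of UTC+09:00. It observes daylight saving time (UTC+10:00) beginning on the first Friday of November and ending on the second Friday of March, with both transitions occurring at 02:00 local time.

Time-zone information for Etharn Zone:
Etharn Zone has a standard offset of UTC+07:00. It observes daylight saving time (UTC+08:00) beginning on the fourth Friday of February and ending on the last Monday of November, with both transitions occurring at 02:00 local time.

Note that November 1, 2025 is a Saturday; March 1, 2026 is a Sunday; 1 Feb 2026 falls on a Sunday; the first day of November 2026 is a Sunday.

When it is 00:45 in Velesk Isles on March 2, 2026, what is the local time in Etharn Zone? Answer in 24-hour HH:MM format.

1 November 2025 is a Saturday, so the first Friday is November 7.
1 March 2026 is a Sunday, so the first Friday is March 6 and the second is March 13.
March 2, 2026 lies within the daylight-saving period (7 November 2025 – 13 March 2026), so Velesk Isles is on daylight time, UTC+10:00.
00:45 Velesk Isles − 10h = 14:45 UTC (rolling into the previous day, 1 March 2026).
1 February 2026 is a Sunday, so the first Friday is February 6 and the fourth is February 27.
1 November 2026 is a Sunday, so Mondays fall on 2, 9, 16, 23, 30; the last is November 30.
At the standard offset (UTC+07:00), 14:45 UTC + 7h = 21:45 Etharn Zone standard time.
Daylight saving runs 27 February – 30 November; the standard-time date in Etharn Zone, March 1, 2026, is inside that window, so Etharn Zone is at UTC+08:00.
14:45 UTC + 8h = 22:45 Etharn Zone.

22:45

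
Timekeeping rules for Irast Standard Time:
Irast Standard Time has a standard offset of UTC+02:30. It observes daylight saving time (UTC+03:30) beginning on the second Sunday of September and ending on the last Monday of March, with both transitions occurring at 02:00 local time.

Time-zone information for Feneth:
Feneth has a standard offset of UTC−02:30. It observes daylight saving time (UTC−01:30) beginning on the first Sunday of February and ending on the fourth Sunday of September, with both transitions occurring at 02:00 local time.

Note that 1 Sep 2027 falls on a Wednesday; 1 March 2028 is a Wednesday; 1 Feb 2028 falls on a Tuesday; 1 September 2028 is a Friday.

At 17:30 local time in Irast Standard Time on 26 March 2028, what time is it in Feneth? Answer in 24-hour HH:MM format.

12:30

1 September 2027 is a Wednesday, so the first Sunday is September 5 and the second is September 12.
1 March 2028 is a Wednesday, so Mondays fall on 6, 13, 20, 27; the last is March 27.
Daylight saving runs 12 September 2027 – 27 March 2028; 26 March 2028 is inside that window, so Irast Standard Time is at UTC+03:30.
17:30 Irast Standard Time − 3h30m = 14:00 UTC.
1 February 2028 is a Tuesday, so the first Sunday is February 6.
1 September 2028 is a Friday, so the first Sunday is September 3 and the fourth is September 24.
At the standard offset (UTC−02:30), 14:00 UTC − 2h30m = 11:30 Feneth standard time.
The standard-time date in Feneth, 26 March 2028, falls between 6 February and 24 September, so daylight saving is in effect and Feneth is at UTC−01:30.
14:00 UTC − 1h30m = 12:30 Feneth.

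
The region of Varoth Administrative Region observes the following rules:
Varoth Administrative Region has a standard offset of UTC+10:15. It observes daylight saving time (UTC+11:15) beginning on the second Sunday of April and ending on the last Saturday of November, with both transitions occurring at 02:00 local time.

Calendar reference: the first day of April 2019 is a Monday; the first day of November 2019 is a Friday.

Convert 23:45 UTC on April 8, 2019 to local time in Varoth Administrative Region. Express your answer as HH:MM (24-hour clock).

10:00

1 April 2019 is a Monday, so the first Sunday is April 7 and the second is April 14.
1 November 2019 is a Friday, so Saturdays fall on 2, 9, 16, 23, 30; the last is November 30.
At the standard offset (UTC+10:15), 23:45 UTC + 10h15m = 10:00 Varoth Administrative Region standard time (rolling into the next day, 9 April 2019).
The standard-time date in Varoth Administrative Region, April 9, 2019, does not fall between 14 April and 30 November, so daylight saving is not in effect and Varoth Administrative Region is at UTC+10:15.
23:45 UTC + 10h15m = 10:00 local (rolling into the next day, 9 April 2019).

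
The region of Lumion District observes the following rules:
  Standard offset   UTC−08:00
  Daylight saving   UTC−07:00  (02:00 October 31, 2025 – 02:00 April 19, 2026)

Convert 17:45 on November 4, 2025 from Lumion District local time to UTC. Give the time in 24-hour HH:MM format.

Daylight saving runs 31 October 2025 – 19 April 2026; November 4, 2025 is inside that window, so Lumion District is at UTC−07:00.
17:45 local + 7h = 00:45 UTC (rolling into the next day, 5 November 2025).

00:45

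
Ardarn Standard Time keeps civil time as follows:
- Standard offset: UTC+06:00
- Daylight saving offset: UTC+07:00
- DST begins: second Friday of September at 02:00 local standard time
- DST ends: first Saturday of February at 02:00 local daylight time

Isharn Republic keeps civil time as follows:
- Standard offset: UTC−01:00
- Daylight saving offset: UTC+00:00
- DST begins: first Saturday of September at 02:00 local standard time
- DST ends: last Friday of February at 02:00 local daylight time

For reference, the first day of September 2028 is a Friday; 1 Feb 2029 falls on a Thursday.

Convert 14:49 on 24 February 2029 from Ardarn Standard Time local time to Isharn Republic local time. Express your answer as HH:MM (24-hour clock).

1 September 2028 is a Friday, so the first Friday is September 1 and the second is September 8.
1 February 2029 is a Thursday, so the first Saturday is February 3.
Daylight saving runs 8 September 2028 – 3 February 2029; 24 February 2029 is outside that window, so Ardarn Standard Time is on standard time at UTC+06:00.
14:49 Ardarn Standard Time − 6h = 08:49 UTC.
1 September 2028 is a Friday, so the first Saturday is September 2.
1 February 2029 is a Thursday, so Fridays fall on 2, 9, 16, 23; the last is February 23.
At the standard offset (UTC−01:00), 08:49 UTC − 1h = 07:49 Isharn Republic standard time.
The standard-time date in Isharn Republic, 24 February 2029, is outside the daylight-saving period (2 September 2028 – 23 February 2029), so Isharn Republic is on standard time, UTC−01:00.
08:49 UTC − 1h = 07:49 Isharn Republic.

07:49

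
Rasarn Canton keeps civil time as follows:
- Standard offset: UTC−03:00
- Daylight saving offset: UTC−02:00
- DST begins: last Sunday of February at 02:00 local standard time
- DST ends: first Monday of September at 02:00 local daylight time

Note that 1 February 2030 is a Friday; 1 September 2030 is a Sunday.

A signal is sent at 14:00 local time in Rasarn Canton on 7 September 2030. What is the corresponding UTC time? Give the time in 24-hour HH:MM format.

17:00

1 February 2030 is a Friday, so Sundays fall on 3, 10, 17, 24; the last is February 24.
1 September 2030 is a Sunday, so the first Monday is September 2.
7 September 2030 is outside the daylight-saving period (24 February – 2 September), so Rasarn Canton is on standard time, UTC−03:00.
14:00 local + 3h = 17:00 UTC.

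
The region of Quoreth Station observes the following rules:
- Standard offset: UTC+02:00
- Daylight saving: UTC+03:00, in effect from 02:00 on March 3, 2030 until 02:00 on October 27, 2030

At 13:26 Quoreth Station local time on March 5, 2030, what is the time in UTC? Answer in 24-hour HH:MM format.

10:26

March 5, 2030 falls between 3 March and 27 October, so daylight saving is in effect and Quoreth Station is at UTC+03:00.
13:26 local − 3h = 10:26 UTC.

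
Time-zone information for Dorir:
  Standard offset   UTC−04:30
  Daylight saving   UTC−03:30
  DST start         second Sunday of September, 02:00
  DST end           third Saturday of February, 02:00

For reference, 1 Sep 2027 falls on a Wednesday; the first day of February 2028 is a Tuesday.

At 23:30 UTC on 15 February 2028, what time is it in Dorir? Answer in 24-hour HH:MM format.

20:00

1 September 2027 is a Wednesday, so the first Sunday is September 5 and the second is September 12.
1 February 2028 is a Tuesday, so the first Saturday is February 5 and the third is February 19.
At the standard offset (UTC−04:30), 23:30 UTC − 4h30m = 19:00 Dorir standard time.
Daylight saving runs 12 September 2027 – 19 February 2028; the standard-time date in Dorir, 15 February 2028, is inside that window, so Dorir is at UTC−03:30.
23:30 UTC − 3h30m = 20:00 local.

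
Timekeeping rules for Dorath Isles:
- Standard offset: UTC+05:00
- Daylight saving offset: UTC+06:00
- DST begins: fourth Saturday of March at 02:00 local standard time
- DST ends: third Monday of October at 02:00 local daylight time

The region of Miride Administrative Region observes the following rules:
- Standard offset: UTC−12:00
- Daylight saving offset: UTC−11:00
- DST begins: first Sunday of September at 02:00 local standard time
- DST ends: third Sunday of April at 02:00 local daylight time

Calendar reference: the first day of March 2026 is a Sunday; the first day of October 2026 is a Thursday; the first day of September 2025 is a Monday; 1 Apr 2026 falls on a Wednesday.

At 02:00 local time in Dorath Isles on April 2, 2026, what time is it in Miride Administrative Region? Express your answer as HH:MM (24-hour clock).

09:00

1 March 2026 is a Sunday, so the first Saturday is March 7 and the fourth is March 28.
1 October 2026 is a Thursday, so the first Monday is October 5 and the third is October 19.
April 2, 2026 lies within the daylight-saving period (28 March – 19 October), so Dorath Isles is on daylight time, UTC+06:00.
02:00 Dorath Isles − 6h = 20:00 UTC (rolling into the previous day, 1 April 2026).
1 September 2025 is a Monday, so the first Sunday is September 7.
1 April 2026 is a Wednesday, so the first Sunday is April 5 and the third is April 19.
At the standard offset (UTC−12:00), 20:00 UTC − 12h = 08:00 Miride Administrative Region standard time.
Daylight saving runs 7 September 2025 – 19 April 2026; the standard-time date in Miride Administrative Region, April 1, 2026, is inside that window, so Miride Administrative Region is at UTC−11:00.
20:00 UTC − 11h = 09:00 Miride Administrative Region.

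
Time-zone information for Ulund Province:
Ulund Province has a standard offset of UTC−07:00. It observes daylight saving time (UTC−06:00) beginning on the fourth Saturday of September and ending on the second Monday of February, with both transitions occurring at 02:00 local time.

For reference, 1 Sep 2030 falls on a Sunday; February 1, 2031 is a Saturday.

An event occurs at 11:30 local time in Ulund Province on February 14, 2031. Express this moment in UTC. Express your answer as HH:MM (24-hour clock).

1 September 2030 is a Sunday, so the first Saturday is September 7 and the fourth is September 28.
1 February 2031 is a Saturday, so the first Monday is February 3 and the second is February 10.
Daylight saving runs 28 September 2030 – 10 February 2031; February 14, 2031 is outside that window, so Ulund Province is on standard time at UTC−07:00.
11:30 local + 7h = 18:30 UTC.

18:30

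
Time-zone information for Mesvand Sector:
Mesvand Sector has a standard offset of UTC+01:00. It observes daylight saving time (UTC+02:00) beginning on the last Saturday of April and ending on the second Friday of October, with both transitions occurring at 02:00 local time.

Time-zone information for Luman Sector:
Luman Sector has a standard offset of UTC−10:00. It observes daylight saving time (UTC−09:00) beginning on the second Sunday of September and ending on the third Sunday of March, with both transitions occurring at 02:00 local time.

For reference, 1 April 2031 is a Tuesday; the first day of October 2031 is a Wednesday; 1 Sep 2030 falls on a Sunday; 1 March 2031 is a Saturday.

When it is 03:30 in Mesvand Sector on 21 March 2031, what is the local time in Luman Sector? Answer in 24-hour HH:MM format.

16:30

1 April 2031 is a Tuesday, so Saturdays fall on 5, 12, 19, 26; the last is April 26.
1 October 2031 is a Wednesday, so the first Friday is October 3 and the second is October 10.
Daylight saving runs 26 April – 10 October; 21 March 2031 is outside that window, so Mesvand Sector is on standard time at UTC+01:00.
03:30 Mesvand Sector − 1h = 02:30 UTC.
1 September 2030 is a Sunday, so the first Sunday is September 1 and the second is September 8.
1 March 2031 is a Saturday, so the first Sunday is March 2 and the third is March 16.
At the standard offset (UTC−10:00), 02:30 UTC − 10h = 16:30 Luman Sector standard time (rolling into the previous day, 20 March 2031).
The standard-time date in Luman Sector, 20 March 2031, does not fall between 8 September 2030 and 16 March 2031, so daylight saving is not in effect and Luman Sector is at UTC−10:00.
02:30 UTC − 10h = 16:30 Luman Sector (rolling into the previous day, 20 March 2031).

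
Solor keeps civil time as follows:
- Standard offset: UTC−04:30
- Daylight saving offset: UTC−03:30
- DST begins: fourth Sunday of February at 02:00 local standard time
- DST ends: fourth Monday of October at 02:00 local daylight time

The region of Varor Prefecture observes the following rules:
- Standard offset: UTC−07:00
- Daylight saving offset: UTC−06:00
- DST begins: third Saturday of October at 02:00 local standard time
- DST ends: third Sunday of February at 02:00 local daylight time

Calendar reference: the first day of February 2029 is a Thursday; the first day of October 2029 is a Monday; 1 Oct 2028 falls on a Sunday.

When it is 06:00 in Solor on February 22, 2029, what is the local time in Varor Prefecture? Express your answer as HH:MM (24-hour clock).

1 February 2029 is a Thursday, so the first Sunday is February 4 and the fourth is February 25.
1 October 2029 is a Monday, so the first Monday is October 1 and the fourth is October 22.
Daylight saving runs 25 February – 22 October; February 22, 2029 is outside that window, so Solor is on standard time at UTC−04:30.
06:00 Solor + 4h30m = 10:30 UTC.
1 October 2028 is a Sunday, so the first Saturday is October 7 and the third is October 21.
1 February 2029 is a Thursday, so the first Sunday is February 4 and the third is February 18.
At the standard offset (UTC−07:00), 10:30 UTC − 7h = 03:30 Varor Prefecture standard time.
The standard-time date in Varor Prefecture, February 22, 2029, does not fall between 21 October 2028 and 18 February 2029, so daylight saving is not in effect and Varor Prefecture is at UTC−07:00.
10:30 UTC − 7h = 03:30 Varor Prefecture.

03:30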